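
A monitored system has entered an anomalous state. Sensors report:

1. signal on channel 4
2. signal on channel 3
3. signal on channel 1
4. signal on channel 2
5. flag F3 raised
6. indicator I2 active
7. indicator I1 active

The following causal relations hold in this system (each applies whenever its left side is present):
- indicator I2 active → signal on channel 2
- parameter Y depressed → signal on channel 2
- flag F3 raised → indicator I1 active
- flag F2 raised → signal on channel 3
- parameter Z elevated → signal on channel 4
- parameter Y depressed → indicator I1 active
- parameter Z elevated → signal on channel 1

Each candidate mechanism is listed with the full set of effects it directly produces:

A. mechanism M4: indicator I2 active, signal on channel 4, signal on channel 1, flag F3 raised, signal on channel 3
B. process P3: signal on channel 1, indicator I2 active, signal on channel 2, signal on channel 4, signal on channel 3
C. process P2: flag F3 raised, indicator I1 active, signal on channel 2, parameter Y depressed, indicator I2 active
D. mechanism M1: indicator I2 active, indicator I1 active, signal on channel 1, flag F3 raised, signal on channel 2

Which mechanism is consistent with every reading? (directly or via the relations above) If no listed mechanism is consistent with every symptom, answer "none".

For each candidate, compare predicted effects to what was observed:
(A) mechanism M4 — accounts for every observation (signal on channel 2 via indicator I2 active → signal on channel 2)
(B) process P3 — signal on channel 4 +; signal on channel 3 +; signal on channel 1 +; signal on channel 2 +; flag F3 raised -; indicator I2 active +; indicator I1 active -
(C) process P2 — does not account for signal on channel 4, signal on channel 3, signal on channel 1
(D) mechanism M1 — signal on channel 4 -; signal on channel 3 -; signal on channel 1 +; signal on channel 2 +; flag F3 raised +; indicator I2 active +; indicator I1 active +
(A) is the only candidate with no mismatches.

A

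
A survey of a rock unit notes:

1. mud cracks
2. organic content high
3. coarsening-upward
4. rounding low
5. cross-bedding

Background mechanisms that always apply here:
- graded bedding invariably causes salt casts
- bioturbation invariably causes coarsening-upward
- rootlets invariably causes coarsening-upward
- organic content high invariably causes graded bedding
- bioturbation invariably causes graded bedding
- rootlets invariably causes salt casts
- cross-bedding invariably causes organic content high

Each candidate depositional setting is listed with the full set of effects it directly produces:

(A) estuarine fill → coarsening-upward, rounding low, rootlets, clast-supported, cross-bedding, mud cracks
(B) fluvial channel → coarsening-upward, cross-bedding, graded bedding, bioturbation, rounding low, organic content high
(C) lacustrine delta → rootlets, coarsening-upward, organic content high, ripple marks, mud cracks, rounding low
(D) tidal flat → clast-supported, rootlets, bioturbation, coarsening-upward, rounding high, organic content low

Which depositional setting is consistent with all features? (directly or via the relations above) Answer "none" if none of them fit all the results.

Per-candidate check:
(A) estuarine fill — accounts for every observation (organic content high through cross-bedding → organic content high)
(B) fluvial channel — does not account for mud cracks
(C) lacustrine delta — mud cracks +; organic content high +; coarsening-upward +; rounding low +; cross-bedding -
(D) tidal flat — mud cracks -; organic content high -; coarsening-upward +; rounding low -; cross-bedding -
(A) alone accounts for all the evidence.

A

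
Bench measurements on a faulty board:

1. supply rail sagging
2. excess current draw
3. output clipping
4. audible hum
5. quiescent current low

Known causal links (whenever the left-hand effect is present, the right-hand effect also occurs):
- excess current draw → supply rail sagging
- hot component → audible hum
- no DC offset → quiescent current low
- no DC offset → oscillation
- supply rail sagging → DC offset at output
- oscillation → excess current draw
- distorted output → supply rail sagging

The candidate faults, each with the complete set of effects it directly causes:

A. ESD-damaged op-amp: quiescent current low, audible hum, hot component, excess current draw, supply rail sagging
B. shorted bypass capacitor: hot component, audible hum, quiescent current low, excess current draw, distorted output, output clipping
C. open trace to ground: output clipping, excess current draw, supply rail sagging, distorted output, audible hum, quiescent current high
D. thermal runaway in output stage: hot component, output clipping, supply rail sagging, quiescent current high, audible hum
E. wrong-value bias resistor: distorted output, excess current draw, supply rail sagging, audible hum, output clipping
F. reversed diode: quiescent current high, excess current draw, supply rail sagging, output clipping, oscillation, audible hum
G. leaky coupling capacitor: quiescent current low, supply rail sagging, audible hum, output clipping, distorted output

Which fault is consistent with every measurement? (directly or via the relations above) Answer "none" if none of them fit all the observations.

For each candidate, compare predicted effects to what was observed:
(A) ESD-damaged op-amp — supply rail sagging yes; excess current draw yes; output clipping NO; audible hum yes; quiescent current low yes
(B) shorted bypass capacitor — accounts for every observation (supply rail sagging through excess current draw → supply rail sagging)
(C) open trace to ground — fails on quiescent current low (predicts quiescent current high, not quiescent current low)
(D) thermal runaway in output stage — fails on excess current draw, quiescent current low (predicts quiescent current high, not quiescent current low)
(E) wrong-value bias resistor — does not account for quiescent current low
(F) reversed diode — supply rail sagging yes; excess current draw yes; output clipping yes; audible hum yes; quiescent current low NO
(G) leaky coupling capacitor — does not account for excess current draw
Only (B) is consistent with every observation.

B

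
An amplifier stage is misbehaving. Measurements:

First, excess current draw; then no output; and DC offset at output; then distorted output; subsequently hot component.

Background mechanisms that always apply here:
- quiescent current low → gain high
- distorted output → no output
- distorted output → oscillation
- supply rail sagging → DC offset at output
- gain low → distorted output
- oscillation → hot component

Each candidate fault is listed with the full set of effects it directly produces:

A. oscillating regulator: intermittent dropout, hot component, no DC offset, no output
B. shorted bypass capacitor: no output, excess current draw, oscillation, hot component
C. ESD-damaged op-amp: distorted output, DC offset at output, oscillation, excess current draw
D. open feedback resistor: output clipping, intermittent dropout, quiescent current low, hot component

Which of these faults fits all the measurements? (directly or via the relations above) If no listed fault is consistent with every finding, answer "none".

C

For each candidate, compare predicted effects to what was observed:
(A) oscillating regulator — excess current draw -; no output +; DC offset at output -; distorted output -; hot component +
(B) shorted bypass capacitor — does not account for DC offset at output, distorted output
(C) ESD-damaged op-amp — accounts for every observation (no output through distorted output → no output)
(D) open feedback resistor — does not account for excess current draw, no output, DC offset at output, distorted output
(C) is the only candidate with no mismatches.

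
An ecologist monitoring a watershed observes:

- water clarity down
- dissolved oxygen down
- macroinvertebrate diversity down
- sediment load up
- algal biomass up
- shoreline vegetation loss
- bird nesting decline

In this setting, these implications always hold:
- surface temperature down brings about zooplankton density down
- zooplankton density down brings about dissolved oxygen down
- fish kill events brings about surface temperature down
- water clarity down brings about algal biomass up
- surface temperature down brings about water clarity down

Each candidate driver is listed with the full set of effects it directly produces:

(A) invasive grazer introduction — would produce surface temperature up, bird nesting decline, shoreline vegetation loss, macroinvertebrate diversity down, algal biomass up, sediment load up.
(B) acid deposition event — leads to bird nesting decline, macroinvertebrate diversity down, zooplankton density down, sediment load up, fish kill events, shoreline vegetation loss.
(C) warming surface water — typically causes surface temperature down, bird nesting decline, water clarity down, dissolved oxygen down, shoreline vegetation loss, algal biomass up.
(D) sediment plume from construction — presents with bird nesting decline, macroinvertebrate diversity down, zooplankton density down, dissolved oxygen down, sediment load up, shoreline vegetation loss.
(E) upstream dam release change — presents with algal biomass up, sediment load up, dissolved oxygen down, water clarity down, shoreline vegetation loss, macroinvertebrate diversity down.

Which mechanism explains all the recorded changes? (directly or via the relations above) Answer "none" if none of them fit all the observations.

B

For each candidate, compare predicted effects to what was observed:
(A) invasive grazer introduction — does not account for water clarity down, dissolved oxygen down
(B) acid deposition event — accounts for every observation (water clarity down by fish kill events → surface temperature down → water clarity down)
(C) warming surface water — water clarity down +; dissolved oxygen down +; macroinvertebrate diversity down -; sediment load up -; algal biomass up +; shoreline vegetation loss +; bird nesting decline +
(D) sediment plume from construction — does not account for water clarity down, algal biomass up
(E) upstream dam release change — water clarity down +; dissolved oxygen down +; macroinvertebrate diversity down +; sediment load up +; algal biomass up +; shoreline vegetation loss +; bird nesting decline -
Only (B) is consistent with every observation.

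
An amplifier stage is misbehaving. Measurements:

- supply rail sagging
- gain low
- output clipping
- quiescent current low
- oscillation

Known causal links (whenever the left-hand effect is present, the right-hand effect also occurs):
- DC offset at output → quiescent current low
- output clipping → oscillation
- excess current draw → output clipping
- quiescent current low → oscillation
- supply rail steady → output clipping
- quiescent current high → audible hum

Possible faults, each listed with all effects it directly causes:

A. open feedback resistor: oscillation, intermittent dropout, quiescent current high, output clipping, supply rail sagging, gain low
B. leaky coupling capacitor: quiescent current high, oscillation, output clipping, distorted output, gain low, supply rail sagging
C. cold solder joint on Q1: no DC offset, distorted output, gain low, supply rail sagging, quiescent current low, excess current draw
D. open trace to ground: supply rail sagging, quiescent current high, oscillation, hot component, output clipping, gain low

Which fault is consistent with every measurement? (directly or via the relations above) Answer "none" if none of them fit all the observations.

Per-candidate check:
(A) open feedback resistor — supply rail sagging yes; gain low yes; output clipping yes; quiescent current low NO; oscillation yes
(B) leaky coupling capacitor — supply rail sagging yes; gain low yes; output clipping yes; quiescent current low NO; oscillation yes
(C) cold solder joint on Q1 — accounts for every observation (output clipping by excess current draw → output clipping)
(D) open trace to ground — fails on quiescent current low (predicts quiescent current high, not quiescent current low)
Only (C) is consistent with every observation.

C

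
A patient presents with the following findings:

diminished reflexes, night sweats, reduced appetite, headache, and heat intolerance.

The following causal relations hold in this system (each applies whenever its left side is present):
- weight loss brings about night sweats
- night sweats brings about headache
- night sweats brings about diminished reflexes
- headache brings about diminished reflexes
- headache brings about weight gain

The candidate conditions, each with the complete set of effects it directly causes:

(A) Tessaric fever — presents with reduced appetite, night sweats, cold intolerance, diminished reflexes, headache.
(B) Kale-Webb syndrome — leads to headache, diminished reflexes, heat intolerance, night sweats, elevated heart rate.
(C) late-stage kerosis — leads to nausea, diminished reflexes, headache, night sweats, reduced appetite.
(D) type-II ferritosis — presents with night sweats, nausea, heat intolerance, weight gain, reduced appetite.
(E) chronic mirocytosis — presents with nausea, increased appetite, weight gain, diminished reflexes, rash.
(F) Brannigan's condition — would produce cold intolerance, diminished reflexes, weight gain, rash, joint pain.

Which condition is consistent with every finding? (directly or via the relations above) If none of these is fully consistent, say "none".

Per-candidate check:
(A) Tessaric fever — fails on heat intolerance (predicts cold intolerance, not heat intolerance)
(B) Kale-Webb syndrome — does not account for reduced appetite
(C) late-stage kerosis — diminished reflexes yes; night sweats yes; reduced appetite yes; headache yes; heat intolerance NO
(D) type-II ferritosis — diminished reflexes yes (by night sweats → diminished reflexes); night sweats yes; reduced appetite yes; headache yes (by night sweats → headache); heat intolerance yes
(E) chronic mirocytosis — fails on night sweats, reduced appetite, headache, heat intolerance (predicts increased appetite, not reduced appetite)
(F) Brannigan's condition — fails on night sweats, reduced appetite, headache, heat intolerance (predicts cold intolerance, not heat intolerance)
(D) is the only candidate with no mismatches.

D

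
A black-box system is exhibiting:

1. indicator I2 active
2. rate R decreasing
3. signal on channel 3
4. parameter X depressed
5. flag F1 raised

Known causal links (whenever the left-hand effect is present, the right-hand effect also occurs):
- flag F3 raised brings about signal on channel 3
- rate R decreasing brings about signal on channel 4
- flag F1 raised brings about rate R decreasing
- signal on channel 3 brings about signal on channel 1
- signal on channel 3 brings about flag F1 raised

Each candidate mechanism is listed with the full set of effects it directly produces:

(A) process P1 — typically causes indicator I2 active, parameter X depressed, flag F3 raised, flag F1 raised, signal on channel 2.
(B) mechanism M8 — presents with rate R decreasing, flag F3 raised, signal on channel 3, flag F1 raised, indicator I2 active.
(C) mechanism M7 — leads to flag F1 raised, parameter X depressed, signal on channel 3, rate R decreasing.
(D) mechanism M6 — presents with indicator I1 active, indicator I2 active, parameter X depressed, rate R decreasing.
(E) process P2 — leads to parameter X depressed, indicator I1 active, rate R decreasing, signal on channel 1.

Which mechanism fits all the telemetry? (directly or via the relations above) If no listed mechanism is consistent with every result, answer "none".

Per-candidate check:
(A) process P1 — indicator I2 active match; rate R decreasing match (via flag F1 raised → rate R decreasing); signal on channel 3 match (via flag F3 raised → signal on channel 3); parameter X depressed match; flag F1 raised match
(B) mechanism M8 — does not account for parameter X depressed
(C) mechanism M7 — indicator I2 active miss; rate R decreasing match; signal on channel 3 match; parameter X depressed match; flag F1 raised match
(D) mechanism M6 — indicator I2 active match; rate R decreasing match; signal on channel 3 miss; parameter X depressed match; flag F1 raised miss
(E) process P2 — indicator I2 active miss; rate R decreasing match; signal on channel 3 miss; parameter X depressed match; flag F1 raised miss
(A) alone accounts for all the evidence.

A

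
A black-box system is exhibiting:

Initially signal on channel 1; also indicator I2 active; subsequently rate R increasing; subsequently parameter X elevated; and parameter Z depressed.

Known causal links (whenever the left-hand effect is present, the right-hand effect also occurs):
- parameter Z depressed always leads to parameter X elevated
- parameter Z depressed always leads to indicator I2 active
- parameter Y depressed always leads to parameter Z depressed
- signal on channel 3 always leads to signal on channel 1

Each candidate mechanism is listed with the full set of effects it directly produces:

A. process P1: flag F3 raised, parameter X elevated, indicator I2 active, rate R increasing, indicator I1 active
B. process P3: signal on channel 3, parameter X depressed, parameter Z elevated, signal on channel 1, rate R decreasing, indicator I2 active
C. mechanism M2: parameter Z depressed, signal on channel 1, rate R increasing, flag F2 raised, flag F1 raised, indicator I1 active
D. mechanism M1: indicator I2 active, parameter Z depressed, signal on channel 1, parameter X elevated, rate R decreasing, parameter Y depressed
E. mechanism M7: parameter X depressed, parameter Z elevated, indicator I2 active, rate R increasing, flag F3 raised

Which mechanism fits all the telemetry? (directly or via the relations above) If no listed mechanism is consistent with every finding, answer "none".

For each candidate, compare predicted effects to what was observed:
(A) process P1 — signal on channel 1 miss; indicator I2 active match; rate R increasing match; parameter X elevated match; parameter Z depressed miss
(B) process P3 — signal on channel 1 match; indicator I2 active match; rate R increasing miss; parameter X elevated miss; parameter Z depressed miss
(C) mechanism M2 — signal on channel 1 match; indicator I2 active match (through parameter Z depressed → indicator I2 active); rate R increasing match; parameter X elevated match (through parameter Z depressed → parameter X elevated); parameter Z depressed match
(D) mechanism M1 — signal on channel 1 match; indicator I2 active match; rate R increasing miss; parameter X elevated match; parameter Z depressed match
(E) mechanism M7 — signal on channel 1 miss; indicator I2 active match; rate R increasing match; parameter X elevated miss; parameter Z depressed miss
(C) is the only candidate with no mismatches.

C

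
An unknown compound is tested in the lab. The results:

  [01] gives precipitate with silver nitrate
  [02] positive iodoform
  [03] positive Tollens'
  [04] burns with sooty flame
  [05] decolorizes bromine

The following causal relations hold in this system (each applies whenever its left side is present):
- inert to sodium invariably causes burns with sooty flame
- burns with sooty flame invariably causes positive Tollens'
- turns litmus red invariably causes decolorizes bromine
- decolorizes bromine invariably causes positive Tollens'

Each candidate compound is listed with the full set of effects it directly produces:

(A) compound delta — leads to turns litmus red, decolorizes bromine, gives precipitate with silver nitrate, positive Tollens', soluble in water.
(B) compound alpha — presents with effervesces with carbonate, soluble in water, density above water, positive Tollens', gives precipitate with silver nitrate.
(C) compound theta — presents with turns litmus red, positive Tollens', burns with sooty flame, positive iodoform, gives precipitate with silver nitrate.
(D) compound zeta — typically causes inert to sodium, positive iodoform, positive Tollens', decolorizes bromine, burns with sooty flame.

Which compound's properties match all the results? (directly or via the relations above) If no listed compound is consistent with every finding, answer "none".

C

For each candidate, compare predicted effects to what was observed:
(A) compound delta — gives precipitate with silver nitrate yes; positive iodoform NO; positive Tollens' yes; burns with sooty flame NO; decolorizes bromine yes
(B) compound alpha — does not account for positive iodoform, burns with sooty flame, decolorizes bromine
(C) compound theta — accounts for every observation (decolorizes bromine by turns litmus red → decolorizes bromine)
(D) compound zeta — gives precipitate with silver nitrate NO; positive iodoform yes; positive Tollens' yes; burns with sooty flame yes; decolorizes bromine yes
(C) is the only candidate with no mismatches.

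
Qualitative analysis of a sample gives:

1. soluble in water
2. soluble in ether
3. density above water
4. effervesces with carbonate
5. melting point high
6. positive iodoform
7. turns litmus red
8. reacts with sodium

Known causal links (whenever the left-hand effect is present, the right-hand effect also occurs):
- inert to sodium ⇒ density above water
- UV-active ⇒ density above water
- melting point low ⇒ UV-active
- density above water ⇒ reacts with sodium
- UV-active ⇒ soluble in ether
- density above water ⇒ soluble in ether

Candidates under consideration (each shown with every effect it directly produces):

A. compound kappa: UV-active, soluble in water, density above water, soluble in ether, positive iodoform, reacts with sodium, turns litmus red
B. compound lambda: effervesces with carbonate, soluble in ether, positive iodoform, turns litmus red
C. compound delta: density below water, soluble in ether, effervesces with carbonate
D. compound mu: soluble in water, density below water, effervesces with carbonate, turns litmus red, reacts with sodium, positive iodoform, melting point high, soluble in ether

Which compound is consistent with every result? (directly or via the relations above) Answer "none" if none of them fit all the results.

Per-candidate check:
(A) compound kappa — soluble in water +; soluble in ether +; density above water +; effervesces with carbonate -; melting point high -; positive iodoform +; turns litmus red +; reacts with sodium +
(B) compound lambda — soluble in water -; soluble in ether +; density above water -; effervesces with carbonate +; melting point high -; positive iodoform +; turns litmus red +; reacts with sodium -
(C) compound delta — soluble in water -; soluble in ether +; density above water -; effervesces with carbonate +; melting point high -; positive iodoform -; turns litmus red -; reacts with sodium -
(D) compound mu — soluble in water +; soluble in ether +; density above water -; effervesces with carbonate +; melting point high +; positive iodoform +; turns litmus red +; reacts with sodium +
Every candidate fails on at least one observation.

none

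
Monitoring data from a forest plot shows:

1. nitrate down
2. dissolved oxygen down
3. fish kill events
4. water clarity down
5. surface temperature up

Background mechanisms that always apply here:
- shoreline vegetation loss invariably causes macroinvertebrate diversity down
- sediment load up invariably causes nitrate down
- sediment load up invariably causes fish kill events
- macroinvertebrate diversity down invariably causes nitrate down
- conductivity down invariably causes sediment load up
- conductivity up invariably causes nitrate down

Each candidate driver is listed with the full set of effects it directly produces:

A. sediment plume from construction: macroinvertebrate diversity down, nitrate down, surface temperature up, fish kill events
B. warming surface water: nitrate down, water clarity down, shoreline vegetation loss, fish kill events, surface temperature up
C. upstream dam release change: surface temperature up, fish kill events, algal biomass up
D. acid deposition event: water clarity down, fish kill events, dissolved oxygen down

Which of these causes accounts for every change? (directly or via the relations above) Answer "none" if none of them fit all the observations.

none

Checking each candidate against the observations:
(A) sediment plume from construction — does not account for dissolved oxygen down, water clarity down
(B) warming surface water — nitrate down +; dissolved oxygen down -; fish kill events +; water clarity down +; surface temperature up +
(C) upstream dam release change — does not account for nitrate down, dissolved oxygen down, water clarity down
(D) acid deposition event — does not account for nitrate down, surface temperature up
None of the listed candidates fits everything.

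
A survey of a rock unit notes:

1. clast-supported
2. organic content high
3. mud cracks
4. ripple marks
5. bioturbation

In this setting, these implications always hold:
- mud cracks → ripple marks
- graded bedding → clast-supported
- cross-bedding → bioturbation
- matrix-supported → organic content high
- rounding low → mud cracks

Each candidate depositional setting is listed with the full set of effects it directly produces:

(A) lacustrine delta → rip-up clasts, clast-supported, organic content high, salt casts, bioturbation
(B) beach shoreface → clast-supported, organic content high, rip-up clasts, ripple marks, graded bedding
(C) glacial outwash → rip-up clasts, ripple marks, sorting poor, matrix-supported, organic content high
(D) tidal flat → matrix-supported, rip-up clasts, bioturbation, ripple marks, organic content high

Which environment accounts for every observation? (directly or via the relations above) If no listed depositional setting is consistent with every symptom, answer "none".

none

Checking each candidate against the observations:
(A) lacustrine delta — does not account for mud cracks, ripple marks
(B) beach shoreface — clast-supported ✓; organic content high ✓; mud cracks ✗; ripple marks ✓; bioturbation ✗
(C) glacial outwash — clast-supported ✗; organic content high ✓; mud cracks ✗; ripple marks ✓; bioturbation ✗
(D) tidal flat — fails on clast-supported, mud cracks (predicts matrix-supported, not clast-supported)
None of the listed candidates fits everything.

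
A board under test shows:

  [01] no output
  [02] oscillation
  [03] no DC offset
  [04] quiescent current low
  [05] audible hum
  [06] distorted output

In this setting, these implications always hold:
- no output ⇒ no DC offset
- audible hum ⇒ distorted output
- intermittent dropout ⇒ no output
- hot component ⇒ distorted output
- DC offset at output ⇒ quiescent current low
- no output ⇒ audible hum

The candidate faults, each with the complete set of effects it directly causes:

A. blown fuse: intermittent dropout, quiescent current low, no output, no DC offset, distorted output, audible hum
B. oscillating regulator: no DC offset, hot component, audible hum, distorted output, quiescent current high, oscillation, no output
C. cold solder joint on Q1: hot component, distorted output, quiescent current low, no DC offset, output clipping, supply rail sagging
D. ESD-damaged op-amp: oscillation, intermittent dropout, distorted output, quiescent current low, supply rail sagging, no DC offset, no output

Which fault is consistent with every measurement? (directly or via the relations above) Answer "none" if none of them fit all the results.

D

Per-candidate check:
(A) blown fuse — no output match; oscillation miss; no DC offset match; quiescent current low match; audible hum match; distorted output match
(B) oscillating regulator — fails on quiescent current low (predicts quiescent current high, not quiescent current low)
(C) cold solder joint on Q1 — does not account for no output, oscillation, audible hum
(D) ESD-damaged op-amp — accounts for every observation (audible hum by no output → audible hum)
Only (D) is consistent with every observation.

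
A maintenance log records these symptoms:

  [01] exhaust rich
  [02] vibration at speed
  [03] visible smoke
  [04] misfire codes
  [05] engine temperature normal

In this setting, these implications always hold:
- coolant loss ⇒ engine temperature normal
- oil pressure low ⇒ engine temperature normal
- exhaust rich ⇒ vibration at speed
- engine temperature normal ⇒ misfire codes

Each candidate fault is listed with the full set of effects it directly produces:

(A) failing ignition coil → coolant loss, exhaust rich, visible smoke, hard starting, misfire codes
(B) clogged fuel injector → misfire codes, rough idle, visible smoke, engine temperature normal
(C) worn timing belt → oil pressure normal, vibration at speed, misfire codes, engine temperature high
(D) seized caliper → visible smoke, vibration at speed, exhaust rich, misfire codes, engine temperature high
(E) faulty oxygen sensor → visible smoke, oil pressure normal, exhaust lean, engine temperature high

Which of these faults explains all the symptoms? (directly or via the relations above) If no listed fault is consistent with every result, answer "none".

Testing each hypothesis:
(A) failing ignition coil — accounts for every observation (vibration at speed by exhaust rich → vibration at speed)
(B) clogged fuel injector — does not account for exhaust rich, vibration at speed
(C) worn timing belt — exhaust rich ✗; vibration at speed ✓; visible smoke ✗; misfire codes ✓; engine temperature normal ✗
(D) seized caliper — exhaust rich ✓; vibration at speed ✓; visible smoke ✓; misfire codes ✓; engine temperature normal ✗
(E) faulty oxygen sensor — exhaust rich ✗; vibration at speed ✗; visible smoke ✓; misfire codes ✗; engine temperature normal ✗
Only (A) is consistent with every observation.

A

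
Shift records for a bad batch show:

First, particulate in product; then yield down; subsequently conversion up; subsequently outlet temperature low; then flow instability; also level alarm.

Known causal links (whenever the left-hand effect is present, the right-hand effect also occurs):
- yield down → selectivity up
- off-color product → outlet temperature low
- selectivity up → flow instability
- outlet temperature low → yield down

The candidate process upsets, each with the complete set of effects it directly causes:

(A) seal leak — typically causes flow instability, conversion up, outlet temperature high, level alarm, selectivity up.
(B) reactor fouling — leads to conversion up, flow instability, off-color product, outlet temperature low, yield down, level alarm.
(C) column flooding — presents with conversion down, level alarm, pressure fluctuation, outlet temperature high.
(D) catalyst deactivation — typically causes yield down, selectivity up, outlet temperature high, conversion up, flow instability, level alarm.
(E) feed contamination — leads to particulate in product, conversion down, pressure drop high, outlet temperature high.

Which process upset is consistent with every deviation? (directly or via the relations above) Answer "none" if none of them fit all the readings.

For each candidate, compare predicted effects to what was observed:
(A) seal leak — particulate in product miss; yield down miss; conversion up match; outlet temperature low miss; flow instability match; level alarm match
(B) reactor fouling — does not account for particulate in product
(C) column flooding — fails on particulate in product, yield down, conversion up, outlet temperature low, flow instability (predicts conversion down, not conversion up; predicts outlet temperature high, not outlet temperature low)
(D) catalyst deactivation — particulate in product miss; yield down match; conversion up match; outlet temperature low miss; flow instability match; level alarm match
(E) feed contamination — fails on yield down, conversion up, outlet temperature low, flow instability, level alarm (predicts conversion down, not conversion up; predicts outlet temperature high, not outlet temperature low)
Every candidate fails on at least one observation.

none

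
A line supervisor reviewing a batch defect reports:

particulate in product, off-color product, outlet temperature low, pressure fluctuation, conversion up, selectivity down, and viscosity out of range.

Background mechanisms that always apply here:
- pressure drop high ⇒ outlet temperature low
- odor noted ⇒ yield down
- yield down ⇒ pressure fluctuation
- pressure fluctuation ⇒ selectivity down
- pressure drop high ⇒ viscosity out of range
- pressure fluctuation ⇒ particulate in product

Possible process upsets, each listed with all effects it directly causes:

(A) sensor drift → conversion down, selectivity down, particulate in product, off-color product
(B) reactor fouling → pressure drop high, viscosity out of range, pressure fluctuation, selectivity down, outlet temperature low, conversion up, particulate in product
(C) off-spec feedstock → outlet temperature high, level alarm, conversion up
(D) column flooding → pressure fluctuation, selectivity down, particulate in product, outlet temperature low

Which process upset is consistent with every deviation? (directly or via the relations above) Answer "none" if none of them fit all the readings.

Checking each candidate against the observations:
(A) sensor drift — particulate in product ✓; off-color product ✓; outlet temperature low ✗; pressure fluctuation ✗; conversion up ✗; selectivity down ✓; viscosity out of range ✗
(B) reactor fouling — particulate in product ✓; off-color product ✗; outlet temperature low ✓; pressure fluctuation ✓; conversion up ✓; selectivity down ✓; viscosity out of range ✓
(C) off-spec feedstock — particulate in product ✗; off-color product ✗; outlet temperature low ✗; pressure fluctuation ✗; conversion up ✓; selectivity down ✗; viscosity out of range ✗
(D) column flooding — does not account for off-color product, conversion up, viscosity out of range
No candidate is consistent with all observations.

none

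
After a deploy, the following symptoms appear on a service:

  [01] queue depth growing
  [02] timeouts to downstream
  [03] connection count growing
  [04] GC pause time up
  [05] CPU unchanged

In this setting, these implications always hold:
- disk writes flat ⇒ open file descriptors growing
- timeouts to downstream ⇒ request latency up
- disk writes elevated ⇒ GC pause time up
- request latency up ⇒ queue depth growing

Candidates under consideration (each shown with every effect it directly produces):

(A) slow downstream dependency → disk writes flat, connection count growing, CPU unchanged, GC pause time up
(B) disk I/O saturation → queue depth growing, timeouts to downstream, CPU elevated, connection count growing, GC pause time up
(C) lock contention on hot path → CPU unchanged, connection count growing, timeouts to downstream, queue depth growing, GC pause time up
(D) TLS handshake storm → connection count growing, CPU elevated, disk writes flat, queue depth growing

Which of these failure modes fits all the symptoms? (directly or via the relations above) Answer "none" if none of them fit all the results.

C

For each candidate, compare predicted effects to what was observed:
(A) slow downstream dependency — queue depth growing -; timeouts to downstream -; connection count growing +; GC pause time up +; CPU unchanged +
(B) disk I/O saturation — fails on CPU unchanged (predicts CPU elevated, not CPU unchanged)
(C) lock contention on hot path — queue depth growing +; timeouts to downstream +; connection count growing +; GC pause time up +; CPU unchanged +
(D) TLS handshake storm — fails on timeouts to downstream, GC pause time up, CPU unchanged (predicts CPU elevated, not CPU unchanged)
Only (C) is consistent with every observation.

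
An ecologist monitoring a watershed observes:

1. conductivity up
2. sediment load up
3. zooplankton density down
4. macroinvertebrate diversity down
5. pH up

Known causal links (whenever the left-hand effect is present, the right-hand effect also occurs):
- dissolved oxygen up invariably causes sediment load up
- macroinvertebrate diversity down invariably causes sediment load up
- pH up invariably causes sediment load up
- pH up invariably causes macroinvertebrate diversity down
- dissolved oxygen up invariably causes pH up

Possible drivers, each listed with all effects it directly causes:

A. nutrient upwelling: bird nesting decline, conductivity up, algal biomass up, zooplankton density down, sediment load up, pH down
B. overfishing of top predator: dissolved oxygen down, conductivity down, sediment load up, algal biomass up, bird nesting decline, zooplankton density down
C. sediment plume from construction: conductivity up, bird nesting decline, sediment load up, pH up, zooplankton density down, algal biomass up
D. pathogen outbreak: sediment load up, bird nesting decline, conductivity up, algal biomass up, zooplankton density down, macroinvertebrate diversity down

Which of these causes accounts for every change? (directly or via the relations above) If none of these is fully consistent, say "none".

Per-candidate check:
(A) nutrient upwelling — conductivity up yes; sediment load up yes; zooplankton density down yes; macroinvertebrate diversity down NO; pH up NO
(B) overfishing of top predator — fails on conductivity up, macroinvertebrate diversity down, pH up (predicts conductivity down, not conductivity up)
(C) sediment plume from construction — conductivity up yes; sediment load up yes; zooplankton density down yes; macroinvertebrate diversity down yes (through pH up → macroinvertebrate diversity down); pH up yes
(D) pathogen outbreak — does not account for pH up
(C) is the only candidate with no mismatches.

C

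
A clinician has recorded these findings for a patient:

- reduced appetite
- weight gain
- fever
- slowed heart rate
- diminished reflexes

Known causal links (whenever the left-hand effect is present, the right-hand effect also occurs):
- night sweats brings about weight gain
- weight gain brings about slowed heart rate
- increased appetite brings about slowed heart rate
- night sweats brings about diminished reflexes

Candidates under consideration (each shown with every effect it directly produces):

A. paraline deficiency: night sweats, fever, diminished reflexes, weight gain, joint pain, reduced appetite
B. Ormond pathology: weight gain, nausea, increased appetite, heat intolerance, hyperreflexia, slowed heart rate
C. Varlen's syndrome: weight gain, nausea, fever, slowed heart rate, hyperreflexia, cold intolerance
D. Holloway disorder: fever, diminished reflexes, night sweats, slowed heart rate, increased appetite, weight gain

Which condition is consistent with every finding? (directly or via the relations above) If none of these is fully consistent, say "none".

Checking each candidate against the observations:
(A) paraline deficiency — reduced appetite +; weight gain +; fever +; slowed heart rate + (through weight gain → slowed heart rate); diminished reflexes +
(B) Ormond pathology — reduced appetite -; weight gain +; fever -; slowed heart rate +; diminished reflexes -
(C) Varlen's syndrome — reduced appetite -; weight gain +; fever +; slowed heart rate +; diminished reflexes -
(D) Holloway disorder — reduced appetite -; weight gain +; fever +; slowed heart rate +; diminished reflexes +
Only (A) is consistent with every observation.

A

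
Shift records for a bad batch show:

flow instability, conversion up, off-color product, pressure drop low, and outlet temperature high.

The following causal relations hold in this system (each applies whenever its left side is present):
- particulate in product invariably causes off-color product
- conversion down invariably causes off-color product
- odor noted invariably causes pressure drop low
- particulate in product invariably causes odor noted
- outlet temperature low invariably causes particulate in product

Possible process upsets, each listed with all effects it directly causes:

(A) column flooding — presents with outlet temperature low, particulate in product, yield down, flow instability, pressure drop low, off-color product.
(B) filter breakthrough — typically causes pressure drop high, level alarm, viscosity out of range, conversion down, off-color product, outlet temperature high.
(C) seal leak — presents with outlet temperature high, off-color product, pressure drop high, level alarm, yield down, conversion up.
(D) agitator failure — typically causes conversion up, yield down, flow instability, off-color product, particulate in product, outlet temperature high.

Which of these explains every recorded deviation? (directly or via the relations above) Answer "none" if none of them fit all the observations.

D

Testing each hypothesis:
(A) column flooding — fails on conversion up, outlet temperature high (predicts outlet temperature low, not outlet temperature high)
(B) filter breakthrough — fails on flow instability, conversion up, pressure drop low (predicts conversion down, not conversion up; predicts pressure drop high, not pressure drop low)
(C) seal leak — flow instability -; conversion up +; off-color product +; pressure drop low -; outlet temperature high +
(D) agitator failure — accounts for every observation (pressure drop low via particulate in product → odor noted → pressure drop low)
(D) alone accounts for all the evidence.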